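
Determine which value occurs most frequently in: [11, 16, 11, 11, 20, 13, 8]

11

Step 1: Count the frequency of each value:
  8: appears 1 time(s)
  11: appears 3 time(s)
  13: appears 1 time(s)
  16: appears 1 time(s)
  20: appears 1 time(s)
Step 2: The value 11 appears most frequently (3 times).
Step 3: Mode = 11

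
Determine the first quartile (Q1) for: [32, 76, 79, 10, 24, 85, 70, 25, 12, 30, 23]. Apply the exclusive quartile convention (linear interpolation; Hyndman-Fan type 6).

23

Step 1: Sort the data: [10, 12, 23, 24, 25, 30, 32, 70, 76, 79, 85]
Step 2: n = 11
Step 3: Using the exclusive quartile method:
  Q1 = 23
  Q2 (median) = 30
  Q3 = 76
  IQR = Q3 - Q1 = 76 - 23 = 53
Step 4: Q1 = 23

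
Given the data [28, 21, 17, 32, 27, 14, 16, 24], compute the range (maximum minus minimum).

18

Step 1: Identify the maximum value: max = 32
Step 2: Identify the minimum value: min = 14
Step 3: Range = max - min = 32 - 14 = 18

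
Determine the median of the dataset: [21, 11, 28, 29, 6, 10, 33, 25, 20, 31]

23

Step 1: Sort the data in ascending order: [6, 10, 11, 20, 21, 25, 28, 29, 31, 33]
Step 2: The number of values is n = 10.
Step 3: Since n is even, the median is the average of positions 5 and 6:
  Median = (21 + 25) / 2 = 23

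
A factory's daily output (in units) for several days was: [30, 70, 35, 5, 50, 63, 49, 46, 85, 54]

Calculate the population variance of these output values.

446.01

Step 1: Compute the mean: (30 + 70 + 35 + 5 + 50 + 63 + 49 + 46 + 85 + 54) / 10 = 48.7
Step 2: Compute squared deviations from the mean:
  (30 - 48.7)^2 = 349.69
  (70 - 48.7)^2 = 453.69
  (35 - 48.7)^2 = 187.69
  (5 - 48.7)^2 = 1909.69
  (50 - 48.7)^2 = 1.69
  (63 - 48.7)^2 = 204.49
  (49 - 48.7)^2 = 0.09
  (46 - 48.7)^2 = 7.29
  (85 - 48.7)^2 = 1317.69
  (54 - 48.7)^2 = 28.09
Step 3: Sum of squared deviations = 4460.1
Step 4: Population variance = 4460.1 / 10 = 446.01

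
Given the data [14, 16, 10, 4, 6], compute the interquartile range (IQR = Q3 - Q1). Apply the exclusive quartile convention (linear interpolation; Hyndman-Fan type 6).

10

Step 1: Sort the data: [4, 6, 10, 14, 16]
Step 2: n = 5
Step 3: Using the exclusive quartile method:
  Q1 = 5
  Q2 (median) = 10
  Q3 = 15
  IQR = Q3 - Q1 = 15 - 5 = 10
Step 4: IQR = 10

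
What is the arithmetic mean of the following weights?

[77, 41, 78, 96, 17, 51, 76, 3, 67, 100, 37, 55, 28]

55.8462

Step 1: Sum all values: 77 + 41 + 78 + 96 + 17 + 51 + 76 + 3 + 67 + 100 + 37 + 55 + 28 = 726
Step 2: Count the number of values: n = 13
Step 3: Mean = sum / n = 726 / 13 = 55.8462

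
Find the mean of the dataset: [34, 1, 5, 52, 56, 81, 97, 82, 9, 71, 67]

50.4545

Step 1: Sum all values: 34 + 1 + 5 + 52 + 56 + 81 + 97 + 82 + 9 + 71 + 67 = 555
Step 2: Count the number of values: n = 11
Step 3: Mean = sum / n = 555 / 11 = 50.4545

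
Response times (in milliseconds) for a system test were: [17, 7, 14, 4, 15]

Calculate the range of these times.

13

Step 1: Identify the maximum value: max = 17
Step 2: Identify the minimum value: min = 4
Step 3: Range = max - min = 17 - 4 = 13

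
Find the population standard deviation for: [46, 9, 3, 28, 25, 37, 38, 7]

15.0867

Step 1: Compute the mean: 24.125
Step 2: Sum of squared deviations from the mean: 1820.875
Step 3: Population variance = 1820.875 / 8 = 227.6094
Step 4: Standard deviation = sqrt(227.6094) = 15.0867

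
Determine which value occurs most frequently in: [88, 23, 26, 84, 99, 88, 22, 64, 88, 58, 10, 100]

88

Step 1: Count the frequency of each value:
  10: appears 1 time(s)
  22: appears 1 time(s)
  23: appears 1 time(s)
  26: appears 1 time(s)
  58: appears 1 time(s)
  64: appears 1 time(s)
  84: appears 1 time(s)
  88: appears 3 time(s)
  99: appears 1 time(s)
  100: appears 1 time(s)
Step 2: The value 88 appears most frequently (3 times).
Step 3: Mode = 88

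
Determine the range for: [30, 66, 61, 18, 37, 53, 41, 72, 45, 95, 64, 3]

92

Step 1: Identify the maximum value: max = 95
Step 2: Identify the minimum value: min = 3
Step 3: Range = max - min = 95 - 3 = 92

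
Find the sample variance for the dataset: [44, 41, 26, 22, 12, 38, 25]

134.9048

Step 1: Compute the mean: (44 + 41 + 26 + 22 + 12 + 38 + 25) / 7 = 29.7143
Step 2: Compute squared deviations from the mean:
  (44 - 29.7143)^2 = 204.0816
  (41 - 29.7143)^2 = 127.3673
  (26 - 29.7143)^2 = 13.7959
  (22 - 29.7143)^2 = 59.5102
  (12 - 29.7143)^2 = 313.7959
  (38 - 29.7143)^2 = 68.6531
  (25 - 29.7143)^2 = 22.2245
Step 3: Sum of squared deviations = 809.4286
Step 4: Sample variance = 809.4286 / 6 = 134.9048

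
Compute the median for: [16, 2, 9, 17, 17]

16

Step 1: Sort the data in ascending order: [2, 9, 16, 17, 17]
Step 2: The number of values is n = 5.
Step 3: Since n is odd, the median is the middle value at position 3: 16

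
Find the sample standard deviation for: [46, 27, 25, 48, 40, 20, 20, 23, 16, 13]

12.4704

Step 1: Compute the mean: 27.8
Step 2: Sum of squared deviations from the mean: 1399.6
Step 3: Sample variance = 1399.6 / 9 = 155.5111
Step 4: Standard deviation = sqrt(155.5111) = 12.4704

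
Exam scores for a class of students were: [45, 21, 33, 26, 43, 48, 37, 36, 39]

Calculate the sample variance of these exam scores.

77.0278

Step 1: Compute the mean: (45 + 21 + 33 + 26 + 43 + 48 + 37 + 36 + 39) / 9 = 36.4444
Step 2: Compute squared deviations from the mean:
  (45 - 36.4444)^2 = 73.1975
  (21 - 36.4444)^2 = 238.5309
  (33 - 36.4444)^2 = 11.8642
  (26 - 36.4444)^2 = 109.0864
  (43 - 36.4444)^2 = 42.9753
  (48 - 36.4444)^2 = 133.5309
  (37 - 36.4444)^2 = 0.3086
  (36 - 36.4444)^2 = 0.1975
  (39 - 36.4444)^2 = 6.5309
Step 3: Sum of squared deviations = 616.2222
Step 4: Sample variance = 616.2222 / 8 = 77.0278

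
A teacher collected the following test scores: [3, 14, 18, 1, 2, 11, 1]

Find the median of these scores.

3

Step 1: Sort the data in ascending order: [1, 1, 2, 3, 11, 14, 18]
Step 2: The number of values is n = 7.
Step 3: Since n is odd, the median is the middle value at position 4: 3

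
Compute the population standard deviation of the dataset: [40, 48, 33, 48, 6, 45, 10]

16.4788

Step 1: Compute the mean: 32.8571
Step 2: Sum of squared deviations from the mean: 1900.8571
Step 3: Population variance = 1900.8571 / 7 = 271.551
Step 4: Standard deviation = sqrt(271.551) = 16.4788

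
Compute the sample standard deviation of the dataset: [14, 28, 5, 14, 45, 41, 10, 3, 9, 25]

14.7513

Step 1: Compute the mean: 19.4
Step 2: Sum of squared deviations from the mean: 1958.4
Step 3: Sample variance = 1958.4 / 9 = 217.6
Step 4: Standard deviation = sqrt(217.6) = 14.7513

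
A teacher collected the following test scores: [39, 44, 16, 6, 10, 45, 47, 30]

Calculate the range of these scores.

41

Step 1: Identify the maximum value: max = 47
Step 2: Identify the minimum value: min = 6
Step 3: Range = max - min = 47 - 6 = 41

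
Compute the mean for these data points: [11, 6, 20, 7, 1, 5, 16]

9.4286

Step 1: Sum all values: 11 + 6 + 20 + 7 + 1 + 5 + 16 = 66
Step 2: Count the number of values: n = 7
Step 3: Mean = sum / n = 66 / 7 = 9.4286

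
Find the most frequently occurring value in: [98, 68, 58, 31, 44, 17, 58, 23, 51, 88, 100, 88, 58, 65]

58

Step 1: Count the frequency of each value:
  17: appears 1 time(s)
  23: appears 1 time(s)
  31: appears 1 time(s)
  44: appears 1 time(s)
  51: appears 1 time(s)
  58: appears 3 time(s)
  65: appears 1 time(s)
  68: appears 1 time(s)
  88: appears 2 time(s)
  98: appears 1 time(s)
  100: appears 1 time(s)
Step 2: The value 58 appears most frequently (3 times).
Step 3: Mode = 58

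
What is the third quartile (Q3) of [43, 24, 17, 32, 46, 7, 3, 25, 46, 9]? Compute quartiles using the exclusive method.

43.75

Step 1: Sort the data: [3, 7, 9, 17, 24, 25, 32, 43, 46, 46]
Step 2: n = 10
Step 3: Using the exclusive quartile method:
  Q1 = 8.5
  Q2 (median) = 24.5
  Q3 = 43.75
  IQR = Q3 - Q1 = 43.75 - 8.5 = 35.25
Step 4: Q3 = 43.75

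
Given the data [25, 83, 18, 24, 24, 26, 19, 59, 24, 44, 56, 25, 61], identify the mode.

24

Step 1: Count the frequency of each value:
  18: appears 1 time(s)
  19: appears 1 time(s)
  24: appears 3 time(s)
  25: appears 2 time(s)
  26: appears 1 time(s)
  44: appears 1 time(s)
  56: appears 1 time(s)
  59: appears 1 time(s)
  61: appears 1 time(s)
  83: appears 1 time(s)
Step 2: The value 24 appears most frequently (3 times).
Step 3: Mode = 24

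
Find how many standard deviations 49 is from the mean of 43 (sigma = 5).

1.2

Step 1: Recall the z-score formula: z = (x - mu) / sigma
Step 2: Substitute values: z = (49 - 43) / 5
Step 3: z = 6 / 5 = 1.2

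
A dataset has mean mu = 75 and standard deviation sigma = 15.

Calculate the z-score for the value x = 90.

1

Step 1: Recall the z-score formula: z = (x - mu) / sigma
Step 2: Substitute values: z = (90 - 75) / 15
Step 3: z = 15 / 15 = 1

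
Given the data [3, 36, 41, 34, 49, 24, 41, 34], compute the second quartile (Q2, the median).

35

Step 1: Sort the data: [3, 24, 34, 34, 36, 41, 41, 49]
Step 2: n = 8
Step 3: Q2 is the median. Since n is even, it is the average of the values at positions 4 and 5:
  Q2 = (34 + 36) / 2 = 35
Step 4: Q2 = 35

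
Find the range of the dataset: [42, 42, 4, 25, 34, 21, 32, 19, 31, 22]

38

Step 1: Identify the maximum value: max = 42
Step 2: Identify the minimum value: min = 4
Step 3: Range = max - min = 42 - 4 = 38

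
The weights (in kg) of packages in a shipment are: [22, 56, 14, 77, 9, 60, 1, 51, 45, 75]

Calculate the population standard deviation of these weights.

26.2069

Step 1: Compute the mean: 41
Step 2: Sum of squared deviations from the mean: 6868
Step 3: Population variance = 6868 / 10 = 686.8
Step 4: Standard deviation = sqrt(686.8) = 26.2069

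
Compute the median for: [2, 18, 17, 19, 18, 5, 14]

17

Step 1: Sort the data in ascending order: [2, 5, 14, 17, 18, 18, 19]
Step 2: The number of values is n = 7.
Step 3: Since n is odd, the median is the middle value at position 4: 17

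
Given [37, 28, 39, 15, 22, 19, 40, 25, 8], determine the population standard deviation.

10.5456

Step 1: Compute the mean: 25.8889
Step 2: Sum of squared deviations from the mean: 1000.8889
Step 3: Population variance = 1000.8889 / 9 = 111.2099
Step 4: Standard deviation = sqrt(111.2099) = 10.5456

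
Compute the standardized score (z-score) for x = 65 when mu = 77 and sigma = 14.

-0.8571

Step 1: Recall the z-score formula: z = (x - mu) / sigma
Step 2: Substitute values: z = (65 - 77) / 14
Step 3: z = -12 / 14 = -0.8571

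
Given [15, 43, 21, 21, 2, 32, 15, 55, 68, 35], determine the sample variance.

406.4556

Step 1: Compute the mean: (15 + 43 + 21 + 21 + 2 + 32 + 15 + 55 + 68 + 35) / 10 = 30.7
Step 2: Compute squared deviations from the mean:
  (15 - 30.7)^2 = 246.49
  (43 - 30.7)^2 = 151.29
  (21 - 30.7)^2 = 94.09
  (21 - 30.7)^2 = 94.09
  (2 - 30.7)^2 = 823.69
  (32 - 30.7)^2 = 1.69
  (15 - 30.7)^2 = 246.49
  (55 - 30.7)^2 = 590.49
  (68 - 30.7)^2 = 1391.29
  (35 - 30.7)^2 = 18.49
Step 3: Sum of squared deviations = 3658.1
Step 4: Sample variance = 3658.1 / 9 = 406.4556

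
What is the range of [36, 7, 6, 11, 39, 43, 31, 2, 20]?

41

Step 1: Identify the maximum value: max = 43
Step 2: Identify the minimum value: min = 2
Step 3: Range = max - min = 43 - 2 = 41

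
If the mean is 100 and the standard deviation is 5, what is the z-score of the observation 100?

0

Step 1: Recall the z-score formula: z = (x - mu) / sigma
Step 2: Substitute values: z = (100 - 100) / 5
Step 3: z = 0 / 5 = 0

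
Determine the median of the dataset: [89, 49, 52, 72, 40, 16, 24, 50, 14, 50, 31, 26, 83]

49

Step 1: Sort the data in ascending order: [14, 16, 24, 26, 31, 40, 49, 50, 50, 52, 72, 83, 89]
Step 2: The number of values is n = 13.
Step 3: Since n is odd, the median is the middle value at position 7: 49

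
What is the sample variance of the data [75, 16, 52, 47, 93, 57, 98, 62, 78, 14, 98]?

874.2182

Step 1: Compute the mean: (75 + 16 + 52 + 47 + 93 + 57 + 98 + 62 + 78 + 14 + 98) / 11 = 62.7273
Step 2: Compute squared deviations from the mean:
  (75 - 62.7273)^2 = 150.6198
  (16 - 62.7273)^2 = 2183.438
  (52 - 62.7273)^2 = 115.0744
  (47 - 62.7273)^2 = 247.3471
  (93 - 62.7273)^2 = 916.438
  (57 - 62.7273)^2 = 32.8017
  (98 - 62.7273)^2 = 1244.1653
  (62 - 62.7273)^2 = 0.5289
  (78 - 62.7273)^2 = 233.2562
  (14 - 62.7273)^2 = 2374.3471
  (98 - 62.7273)^2 = 1244.1653
Step 3: Sum of squared deviations = 8742.1818
Step 4: Sample variance = 8742.1818 / 10 = 874.2182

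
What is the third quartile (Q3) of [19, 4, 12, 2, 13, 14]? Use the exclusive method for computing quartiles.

15.25

Step 1: Sort the data: [2, 4, 12, 13, 14, 19]
Step 2: n = 6
Step 3: Using the exclusive quartile method:
  Q1 = 3.5
  Q2 (median) = 12.5
  Q3 = 15.25
  IQR = Q3 - Q1 = 15.25 - 3.5 = 11.75
Step 4: Q3 = 15.25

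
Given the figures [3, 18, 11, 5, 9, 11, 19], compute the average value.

10.8571

Step 1: Sum all values: 3 + 18 + 11 + 5 + 9 + 11 + 19 = 76
Step 2: Count the number of values: n = 7
Step 3: Mean = sum / n = 76 / 7 = 10.8571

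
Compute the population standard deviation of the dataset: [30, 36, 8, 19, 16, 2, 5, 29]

11.8262

Step 1: Compute the mean: 18.125
Step 2: Sum of squared deviations from the mean: 1118.875
Step 3: Population variance = 1118.875 / 8 = 139.8594
Step 4: Standard deviation = sqrt(139.8594) = 11.8262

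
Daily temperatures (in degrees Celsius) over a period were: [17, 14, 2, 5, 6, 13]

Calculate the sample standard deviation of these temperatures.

5.9582

Step 1: Compute the mean: 9.5
Step 2: Sum of squared deviations from the mean: 177.5
Step 3: Sample variance = 177.5 / 5 = 35.5
Step 4: Standard deviation = sqrt(35.5) = 5.9582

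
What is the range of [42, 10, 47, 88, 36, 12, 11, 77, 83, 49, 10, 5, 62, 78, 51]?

83

Step 1: Identify the maximum value: max = 88
Step 2: Identify the minimum value: min = 5
Step 3: Range = max - min = 88 - 5 = 83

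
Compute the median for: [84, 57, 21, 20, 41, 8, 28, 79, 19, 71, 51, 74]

46

Step 1: Sort the data in ascending order: [8, 19, 20, 21, 28, 41, 51, 57, 71, 74, 79, 84]
Step 2: The number of values is n = 12.
Step 3: Since n is even, the median is the average of positions 6 and 7:
  Median = (41 + 51) / 2 = 46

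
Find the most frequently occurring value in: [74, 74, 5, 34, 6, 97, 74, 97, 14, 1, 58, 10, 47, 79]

74

Step 1: Count the frequency of each value:
  1: appears 1 time(s)
  5: appears 1 time(s)
  6: appears 1 time(s)
  10: appears 1 time(s)
  14: appears 1 time(s)
  34: appears 1 time(s)
  47: appears 1 time(s)
  58: appears 1 time(s)
  74: appears 3 time(s)
  79: appears 1 time(s)
  97: appears 2 time(s)
Step 2: The value 74 appears most frequently (3 times).
Step 3: Mode = 74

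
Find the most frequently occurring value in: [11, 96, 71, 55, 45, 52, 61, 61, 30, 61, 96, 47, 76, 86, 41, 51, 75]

61

Step 1: Count the frequency of each value:
  11: appears 1 time(s)
  30: appears 1 time(s)
  41: appears 1 time(s)
  45: appears 1 time(s)
  47: appears 1 time(s)
  51: appears 1 time(s)
  52: appears 1 time(s)
  55: appears 1 time(s)
  61: appears 3 time(s)
  71: appears 1 time(s)
  75: appears 1 time(s)
  76: appears 1 time(s)
  86: appears 1 time(s)
  96: appears 2 time(s)
Step 2: The value 61 appears most frequently (3 times).
Step 3: Mode = 61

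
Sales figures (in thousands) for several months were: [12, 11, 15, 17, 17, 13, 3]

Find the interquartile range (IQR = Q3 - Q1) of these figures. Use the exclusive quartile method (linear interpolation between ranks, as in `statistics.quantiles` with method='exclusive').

6

Step 1: Sort the data: [3, 11, 12, 13, 15, 17, 17]
Step 2: n = 7
Step 3: Using the exclusive quartile method:
  Q1 = 11
  Q2 (median) = 13
  Q3 = 17
  IQR = Q3 - Q1 = 17 - 11 = 6
Step 4: IQR = 6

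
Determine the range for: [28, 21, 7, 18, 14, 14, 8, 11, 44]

37

Step 1: Identify the maximum value: max = 44
Step 2: Identify the minimum value: min = 7
Step 3: Range = max - min = 44 - 7 = 37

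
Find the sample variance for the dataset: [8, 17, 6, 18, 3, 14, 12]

32.1429

Step 1: Compute the mean: (8 + 17 + 6 + 18 + 3 + 14 + 12) / 7 = 11.1429
Step 2: Compute squared deviations from the mean:
  (8 - 11.1429)^2 = 9.8776
  (17 - 11.1429)^2 = 34.3061
  (6 - 11.1429)^2 = 26.449
  (18 - 11.1429)^2 = 47.0204
  (3 - 11.1429)^2 = 66.3061
  (14 - 11.1429)^2 = 8.1633
  (12 - 11.1429)^2 = 0.7347
Step 3: Sum of squared deviations = 192.8571
Step 4: Sample variance = 192.8571 / 6 = 32.1429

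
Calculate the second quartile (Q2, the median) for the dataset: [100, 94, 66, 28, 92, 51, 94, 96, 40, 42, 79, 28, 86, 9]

72.5

Step 1: Sort the data: [9, 28, 28, 40, 42, 51, 66, 79, 86, 92, 94, 94, 96, 100]
Step 2: n = 14
Step 3: Q2 is the median. Since n is even, it is the average of the values at positions 7 and 8:
  Q2 = (66 + 79) / 2 = 72.5
Step 4: Q2 = 72.5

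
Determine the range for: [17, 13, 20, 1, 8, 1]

19

Step 1: Identify the maximum value: max = 20
Step 2: Identify the minimum value: min = 1
Step 3: Range = max - min = 20 - 1 = 19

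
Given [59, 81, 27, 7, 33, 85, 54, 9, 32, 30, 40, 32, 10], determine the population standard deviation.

24.2187

Step 1: Compute the mean: 38.3846
Step 2: Sum of squared deviations from the mean: 7625.0769
Step 3: Population variance = 7625.0769 / 13 = 586.5444
Step 4: Standard deviation = sqrt(586.5444) = 24.2187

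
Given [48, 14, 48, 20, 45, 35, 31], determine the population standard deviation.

12.6362

Step 1: Compute the mean: 34.4286
Step 2: Sum of squared deviations from the mean: 1117.7143
Step 3: Population variance = 1117.7143 / 7 = 159.6735
Step 4: Standard deviation = sqrt(159.6735) = 12.6362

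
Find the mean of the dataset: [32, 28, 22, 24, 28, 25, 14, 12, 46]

25.6667

Step 1: Sum all values: 32 + 28 + 22 + 24 + 28 + 25 + 14 + 12 + 46 = 231
Step 2: Count the number of values: n = 9
Step 3: Mean = sum / n = 231 / 9 = 25.6667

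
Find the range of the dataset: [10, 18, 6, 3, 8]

15

Step 1: Identify the maximum value: max = 18
Step 2: Identify the minimum value: min = 3
Step 3: Range = max - min = 18 - 3 = 15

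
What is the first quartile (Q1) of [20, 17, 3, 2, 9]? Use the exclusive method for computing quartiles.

2.5

Step 1: Sort the data: [2, 3, 9, 17, 20]
Step 2: n = 5
Step 3: Using the exclusive quartile method:
  Q1 = 2.5
  Q2 (median) = 9
  Q3 = 18.5
  IQR = Q3 - Q1 = 18.5 - 2.5 = 16
Step 4: Q1 = 2.5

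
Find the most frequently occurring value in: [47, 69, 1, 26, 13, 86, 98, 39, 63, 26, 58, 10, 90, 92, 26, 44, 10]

26

Step 1: Count the frequency of each value:
  1: appears 1 time(s)
  10: appears 2 time(s)
  13: appears 1 time(s)
  26: appears 3 time(s)
  39: appears 1 time(s)
  44: appears 1 time(s)
  47: appears 1 time(s)
  58: appears 1 time(s)
  63: appears 1 time(s)
  69: appears 1 time(s)
  86: appears 1 time(s)
  90: appears 1 time(s)
  92: appears 1 time(s)
  98: appears 1 time(s)
Step 2: The value 26 appears most frequently (3 times).
Step 3: Mode = 26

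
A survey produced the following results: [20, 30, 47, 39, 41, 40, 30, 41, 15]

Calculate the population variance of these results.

101.7778

Step 1: Compute the mean: (20 + 30 + 47 + 39 + 41 + 40 + 30 + 41 + 15) / 9 = 33.6667
Step 2: Compute squared deviations from the mean:
  (20 - 33.6667)^2 = 186.7778
  (30 - 33.6667)^2 = 13.4444
  (47 - 33.6667)^2 = 177.7778
  (39 - 33.6667)^2 = 28.4444
  (41 - 33.6667)^2 = 53.7778
  (40 - 33.6667)^2 = 40.1111
  (30 - 33.6667)^2 = 13.4444
  (41 - 33.6667)^2 = 53.7778
  (15 - 33.6667)^2 = 348.4444
Step 3: Sum of squared deviations = 916
Step 4: Population variance = 916 / 9 = 101.7778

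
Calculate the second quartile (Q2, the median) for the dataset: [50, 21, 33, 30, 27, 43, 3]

30

Step 1: Sort the data: [3, 21, 27, 30, 33, 43, 50]
Step 2: n = 7
Step 3: Q2 is the median. Since n is odd, it is the middle value at position 4: 30
Step 4: Q2 = 30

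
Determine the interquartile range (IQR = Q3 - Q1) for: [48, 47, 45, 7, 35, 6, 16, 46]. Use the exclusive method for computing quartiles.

37.5

Step 1: Sort the data: [6, 7, 16, 35, 45, 46, 47, 48]
Step 2: n = 8
Step 3: Using the exclusive quartile method:
  Q1 = 9.25
  Q2 (median) = 40
  Q3 = 46.75
  IQR = Q3 - Q1 = 46.75 - 9.25 = 37.5
Step 4: IQR = 37.5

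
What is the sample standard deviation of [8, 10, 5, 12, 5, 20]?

5.6214

Step 1: Compute the mean: 10
Step 2: Sum of squared deviations from the mean: 158
Step 3: Sample variance = 158 / 5 = 31.6
Step 4: Standard deviation = sqrt(31.6) = 5.6214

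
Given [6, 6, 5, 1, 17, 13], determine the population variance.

28.6667

Step 1: Compute the mean: (6 + 6 + 5 + 1 + 17 + 13) / 6 = 8
Step 2: Compute squared deviations from the mean:
  (6 - 8)^2 = 4
  (6 - 8)^2 = 4
  (5 - 8)^2 = 9
  (1 - 8)^2 = 49
  (17 - 8)^2 = 81
  (13 - 8)^2 = 25
Step 3: Sum of squared deviations = 172
Step 4: Population variance = 172 / 6 = 28.6667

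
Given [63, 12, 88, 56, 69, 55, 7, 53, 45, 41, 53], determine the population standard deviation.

22.251

Step 1: Compute the mean: 49.2727
Step 2: Sum of squared deviations from the mean: 5446.1818
Step 3: Population variance = 5446.1818 / 11 = 495.1074
Step 4: Standard deviation = sqrt(495.1074) = 22.251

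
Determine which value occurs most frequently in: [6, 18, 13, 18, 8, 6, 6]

6

Step 1: Count the frequency of each value:
  6: appears 3 time(s)
  8: appears 1 time(s)
  13: appears 1 time(s)
  18: appears 2 time(s)
Step 2: The value 6 appears most frequently (3 times).
Step 3: Mode = 6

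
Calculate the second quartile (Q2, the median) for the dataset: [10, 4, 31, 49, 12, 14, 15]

14

Step 1: Sort the data: [4, 10, 12, 14, 15, 31, 49]
Step 2: n = 7
Step 3: Q2 is the median. Since n is odd, it is the middle value at position 4: 14
Step 4: Q2 = 14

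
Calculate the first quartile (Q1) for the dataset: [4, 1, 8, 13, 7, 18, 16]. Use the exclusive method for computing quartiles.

4

Step 1: Sort the data: [1, 4, 7, 8, 13, 16, 18]
Step 2: n = 7
Step 3: Using the exclusive quartile method:
  Q1 = 4
  Q2 (median) = 8
  Q3 = 16
  IQR = Q3 - Q1 = 16 - 4 = 12
Step 4: Q1 = 4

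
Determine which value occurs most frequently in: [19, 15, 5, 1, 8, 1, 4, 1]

1

Step 1: Count the frequency of each value:
  1: appears 3 time(s)
  4: appears 1 time(s)
  5: appears 1 time(s)
  8: appears 1 time(s)
  15: appears 1 time(s)
  19: appears 1 time(s)
Step 2: The value 1 appears most frequently (3 times).
Step 3: Mode = 1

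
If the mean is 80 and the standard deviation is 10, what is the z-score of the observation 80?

0

Step 1: Recall the z-score formula: z = (x - mu) / sigma
Step 2: Substitute values: z = (80 - 80) / 10
Step 3: z = 0 / 10 = 0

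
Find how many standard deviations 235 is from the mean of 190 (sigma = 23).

1.9565

Step 1: Recall the z-score formula: z = (x - mu) / sigma
Step 2: Substitute values: z = (235 - 190) / 23
Step 3: z = 45 / 23 = 1.9565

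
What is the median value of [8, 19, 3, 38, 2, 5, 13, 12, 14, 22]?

12.5

Step 1: Sort the data in ascending order: [2, 3, 5, 8, 12, 13, 14, 19, 22, 38]
Step 2: The number of values is n = 10.
Step 3: Since n is even, the median is the average of positions 5 and 6:
  Median = (12 + 13) / 2 = 12.5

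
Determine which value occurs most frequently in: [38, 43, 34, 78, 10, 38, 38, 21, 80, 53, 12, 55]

38

Step 1: Count the frequency of each value:
  10: appears 1 time(s)
  12: appears 1 time(s)
  21: appears 1 time(s)
  34: appears 1 time(s)
  38: appears 3 time(s)
  43: appears 1 time(s)
  53: appears 1 time(s)
  55: appears 1 time(s)
  78: appears 1 time(s)
  80: appears 1 time(s)
Step 2: The value 38 appears most frequently (3 times).
Step 3: Mode = 38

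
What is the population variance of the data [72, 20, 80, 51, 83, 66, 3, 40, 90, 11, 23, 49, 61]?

762.3787

Step 1: Compute the mean: (72 + 20 + 80 + 51 + 83 + 66 + 3 + 40 + 90 + 11 + 23 + 49 + 61) / 13 = 49.9231
Step 2: Compute squared deviations from the mean:
  (72 - 49.9231)^2 = 487.3905
  (20 - 49.9231)^2 = 895.3905
  (80 - 49.9231)^2 = 904.6213
  (51 - 49.9231)^2 = 1.1598
  (83 - 49.9231)^2 = 1094.0828
  (66 - 49.9231)^2 = 258.4675
  (3 - 49.9231)^2 = 2201.7751
  (40 - 49.9231)^2 = 98.4675
  (90 - 49.9231)^2 = 1606.1598
  (11 - 49.9231)^2 = 1515.0059
  (23 - 49.9231)^2 = 724.8521
  (49 - 49.9231)^2 = 0.8521
  (61 - 49.9231)^2 = 122.6982
Step 3: Sum of squared deviations = 9910.9231
Step 4: Population variance = 9910.9231 / 13 = 762.3787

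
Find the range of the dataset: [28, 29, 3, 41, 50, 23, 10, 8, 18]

47

Step 1: Identify the maximum value: max = 50
Step 2: Identify the minimum value: min = 3
Step 3: Range = max - min = 50 - 3 = 47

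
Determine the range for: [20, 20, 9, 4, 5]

16

Step 1: Identify the maximum value: max = 20
Step 2: Identify the minimum value: min = 4
Step 3: Range = max - min = 20 - 4 = 16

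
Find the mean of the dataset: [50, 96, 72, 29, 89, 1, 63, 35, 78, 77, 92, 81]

63.5833

Step 1: Sum all values: 50 + 96 + 72 + 29 + 89 + 1 + 63 + 35 + 78 + 77 + 92 + 81 = 763
Step 2: Count the number of values: n = 12
Step 3: Mean = sum / n = 763 / 12 = 63.5833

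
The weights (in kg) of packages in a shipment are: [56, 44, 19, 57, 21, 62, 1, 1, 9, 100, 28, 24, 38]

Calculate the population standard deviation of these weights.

27.1422

Step 1: Compute the mean: 35.3846
Step 2: Sum of squared deviations from the mean: 9577.0769
Step 3: Population variance = 9577.0769 / 13 = 736.6982
Step 4: Standard deviation = sqrt(736.6982) = 27.1422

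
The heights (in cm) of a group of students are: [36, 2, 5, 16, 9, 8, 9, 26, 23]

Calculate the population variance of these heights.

112.9877

Step 1: Compute the mean: (36 + 2 + 5 + 16 + 9 + 8 + 9 + 26 + 23) / 9 = 14.8889
Step 2: Compute squared deviations from the mean:
  (36 - 14.8889)^2 = 445.679
  (2 - 14.8889)^2 = 166.1235
  (5 - 14.8889)^2 = 97.7901
  (16 - 14.8889)^2 = 1.2346
  (9 - 14.8889)^2 = 34.679
  (8 - 14.8889)^2 = 47.4568
  (9 - 14.8889)^2 = 34.679
  (26 - 14.8889)^2 = 123.4568
  (23 - 14.8889)^2 = 65.7901
Step 3: Sum of squared deviations = 1016.8889
Step 4: Population variance = 1016.8889 / 9 = 112.9877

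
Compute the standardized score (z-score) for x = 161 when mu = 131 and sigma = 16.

1.875

Step 1: Recall the z-score formula: z = (x - mu) / sigma
Step 2: Substitute values: z = (161 - 131) / 16
Step 3: z = 30 / 16 = 1.875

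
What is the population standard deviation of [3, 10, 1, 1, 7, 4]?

3.2489

Step 1: Compute the mean: 4.3333
Step 2: Sum of squared deviations from the mean: 63.3333
Step 3: Population variance = 63.3333 / 6 = 10.5556
Step 4: Standard deviation = sqrt(10.5556) = 3.2489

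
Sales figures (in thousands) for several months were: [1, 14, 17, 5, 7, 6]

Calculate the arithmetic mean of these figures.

8.3333

Step 1: Sum all values: 1 + 14 + 17 + 5 + 7 + 6 = 50
Step 2: Count the number of values: n = 6
Step 3: Mean = sum / n = 50 / 6 = 8.3333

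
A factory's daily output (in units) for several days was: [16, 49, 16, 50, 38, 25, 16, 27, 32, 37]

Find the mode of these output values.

16

Step 1: Count the frequency of each value:
  16: appears 3 time(s)
  25: appears 1 time(s)
  27: appears 1 time(s)
  32: appears 1 time(s)
  37: appears 1 time(s)
  38: appears 1 time(s)
  49: appears 1 time(s)
  50: appears 1 time(s)
Step 2: The value 16 appears most frequently (3 times).
Step 3: Mode = 16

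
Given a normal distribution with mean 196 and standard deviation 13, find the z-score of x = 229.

2.5385

Step 1: Recall the z-score formula: z = (x - mu) / sigma
Step 2: Substitute values: z = (229 - 196) / 13
Step 3: z = 33 / 13 = 2.5385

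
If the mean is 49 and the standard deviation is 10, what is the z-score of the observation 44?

-0.5

Step 1: Recall the z-score formula: z = (x - mu) / sigma
Step 2: Substitute values: z = (44 - 49) / 10
Step 3: z = -5 / 10 = -0.5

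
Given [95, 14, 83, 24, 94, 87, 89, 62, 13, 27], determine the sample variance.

1242.1778

Step 1: Compute the mean: (95 + 14 + 83 + 24 + 94 + 87 + 89 + 62 + 13 + 27) / 10 = 58.8
Step 2: Compute squared deviations from the mean:
  (95 - 58.8)^2 = 1310.44
  (14 - 58.8)^2 = 2007.04
  (83 - 58.8)^2 = 585.64
  (24 - 58.8)^2 = 1211.04
  (94 - 58.8)^2 = 1239.04
  (87 - 58.8)^2 = 795.24
  (89 - 58.8)^2 = 912.04
  (62 - 58.8)^2 = 10.24
  (13 - 58.8)^2 = 2097.64
  (27 - 58.8)^2 = 1011.24
Step 3: Sum of squared deviations = 11179.6
Step 4: Sample variance = 11179.6 / 9 = 1242.1778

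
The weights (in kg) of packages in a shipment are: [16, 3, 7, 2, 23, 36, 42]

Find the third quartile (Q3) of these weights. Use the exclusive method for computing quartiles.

36

Step 1: Sort the data: [2, 3, 7, 16, 23, 36, 42]
Step 2: n = 7
Step 3: Using the exclusive quartile method:
  Q1 = 3
  Q2 (median) = 16
  Q3 = 36
  IQR = Q3 - Q1 = 36 - 3 = 33
Step 4: Q3 = 36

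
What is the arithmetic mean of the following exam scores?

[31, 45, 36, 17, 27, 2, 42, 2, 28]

25.5556

Step 1: Sum all values: 31 + 45 + 36 + 17 + 27 + 2 + 42 + 2 + 28 = 230
Step 2: Count the number of values: n = 9
Step 3: Mean = sum / n = 230 / 9 = 25.5556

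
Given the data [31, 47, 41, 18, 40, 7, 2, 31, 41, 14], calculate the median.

31

Step 1: Sort the data in ascending order: [2, 7, 14, 18, 31, 31, 40, 41, 41, 47]
Step 2: The number of values is n = 10.
Step 3: Since n is even, the median is the average of positions 5 and 6:
  Median = (31 + 31) / 2 = 31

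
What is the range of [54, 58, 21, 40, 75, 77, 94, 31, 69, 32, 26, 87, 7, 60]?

87

Step 1: Identify the maximum value: max = 94
Step 2: Identify the minimum value: min = 7
Step 3: Range = max - min = 94 - 7 = 87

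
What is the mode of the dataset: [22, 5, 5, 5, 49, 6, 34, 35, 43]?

5

Step 1: Count the frequency of each value:
  5: appears 3 time(s)
  6: appears 1 time(s)
  22: appears 1 time(s)
  34: appears 1 time(s)
  35: appears 1 time(s)
  43: appears 1 time(s)
  49: appears 1 time(s)
Step 2: The value 5 appears most frequently (3 times).
Step 3: Mode = 5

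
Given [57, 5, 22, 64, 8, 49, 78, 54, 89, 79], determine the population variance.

797.85

Step 1: Compute the mean: (57 + 5 + 22 + 64 + 8 + 49 + 78 + 54 + 89 + 79) / 10 = 50.5
Step 2: Compute squared deviations from the mean:
  (57 - 50.5)^2 = 42.25
  (5 - 50.5)^2 = 2070.25
  (22 - 50.5)^2 = 812.25
  (64 - 50.5)^2 = 182.25
  (8 - 50.5)^2 = 1806.25
  (49 - 50.5)^2 = 2.25
  (78 - 50.5)^2 = 756.25
  (54 - 50.5)^2 = 12.25
  (89 - 50.5)^2 = 1482.25
  (79 - 50.5)^2 = 812.25
Step 3: Sum of squared deviations = 7978.5
Step 4: Population variance = 7978.5 / 10 = 797.85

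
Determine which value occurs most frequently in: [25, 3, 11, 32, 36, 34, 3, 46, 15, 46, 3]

3

Step 1: Count the frequency of each value:
  3: appears 3 time(s)
  11: appears 1 time(s)
  15: appears 1 time(s)
  25: appears 1 time(s)
  32: appears 1 time(s)
  34: appears 1 time(s)
  36: appears 1 time(s)
  46: appears 2 time(s)
Step 2: The value 3 appears most frequently (3 times).
Step 3: Mode = 3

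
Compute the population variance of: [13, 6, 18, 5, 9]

22.96

Step 1: Compute the mean: (13 + 6 + 18 + 5 + 9) / 5 = 10.2
Step 2: Compute squared deviations from the mean:
  (13 - 10.2)^2 = 7.84
  (6 - 10.2)^2 = 17.64
  (18 - 10.2)^2 = 60.84
  (5 - 10.2)^2 = 27.04
  (9 - 10.2)^2 = 1.44
Step 3: Sum of squared deviations = 114.8
Step 4: Population variance = 114.8 / 5 = 22.96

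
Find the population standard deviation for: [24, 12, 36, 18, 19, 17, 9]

8.1716

Step 1: Compute the mean: 19.2857
Step 2: Sum of squared deviations from the mean: 467.4286
Step 3: Population variance = 467.4286 / 7 = 66.7755
Step 4: Standard deviation = sqrt(66.7755) = 8.1716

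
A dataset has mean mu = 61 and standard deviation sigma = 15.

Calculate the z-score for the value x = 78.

1.1333

Step 1: Recall the z-score formula: z = (x - mu) / sigma
Step 2: Substitute values: z = (78 - 61) / 15
Step 3: z = 17 / 15 = 1.1333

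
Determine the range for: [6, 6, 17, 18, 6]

12

Step 1: Identify the maximum value: max = 18
Step 2: Identify the minimum value: min = 6
Step 3: Range = max - min = 18 - 6 = 12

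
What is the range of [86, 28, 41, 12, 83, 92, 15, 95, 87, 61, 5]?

90

Step 1: Identify the maximum value: max = 95
Step 2: Identify the minimum value: min = 5
Step 3: Range = max - min = 95 - 5 = 90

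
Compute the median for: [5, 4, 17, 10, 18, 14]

12

Step 1: Sort the data in ascending order: [4, 5, 10, 14, 17, 18]
Step 2: The number of values is n = 6.
Step 3: Since n is even, the median is the average of positions 3 and 4:
  Median = (10 + 14) / 2 = 12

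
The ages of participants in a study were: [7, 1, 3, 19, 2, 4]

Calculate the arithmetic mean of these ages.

6

Step 1: Sum all values: 7 + 1 + 3 + 19 + 2 + 4 = 36
Step 2: Count the number of values: n = 6
Step 3: Mean = sum / n = 36 / 6 = 6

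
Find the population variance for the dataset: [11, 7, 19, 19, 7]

29.44

Step 1: Compute the mean: (11 + 7 + 19 + 19 + 7) / 5 = 12.6
Step 2: Compute squared deviations from the mean:
  (11 - 12.6)^2 = 2.56
  (7 - 12.6)^2 = 31.36
  (19 - 12.6)^2 = 40.96
  (19 - 12.6)^2 = 40.96
  (7 - 12.6)^2 = 31.36
Step 3: Sum of squared deviations = 147.2
Step 4: Population variance = 147.2 / 5 = 29.44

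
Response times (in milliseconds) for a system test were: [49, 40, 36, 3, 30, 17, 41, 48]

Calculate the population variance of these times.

221

Step 1: Compute the mean: (49 + 40 + 36 + 3 + 30 + 17 + 41 + 48) / 8 = 33
Step 2: Compute squared deviations from the mean:
  (49 - 33)^2 = 256
  (40 - 33)^2 = 49
  (36 - 33)^2 = 9
  (3 - 33)^2 = 900
  (30 - 33)^2 = 9
  (17 - 33)^2 = 256
  (41 - 33)^2 = 64
  (48 - 33)^2 = 225
Step 3: Sum of squared deviations = 1768
Step 4: Population variance = 1768 / 8 = 221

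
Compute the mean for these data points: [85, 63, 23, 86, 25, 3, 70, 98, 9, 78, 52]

53.8182

Step 1: Sum all values: 85 + 63 + 23 + 86 + 25 + 3 + 70 + 98 + 9 + 78 + 52 = 592
Step 2: Count the number of values: n = 11
Step 3: Mean = sum / n = 592 / 11 = 53.8182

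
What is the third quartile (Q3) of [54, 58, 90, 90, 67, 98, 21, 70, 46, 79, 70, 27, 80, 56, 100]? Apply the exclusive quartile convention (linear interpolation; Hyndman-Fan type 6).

90

Step 1: Sort the data: [21, 27, 46, 54, 56, 58, 67, 70, 70, 79, 80, 90, 90, 98, 100]
Step 2: n = 15
Step 3: Using the exclusive quartile method:
  Q1 = 54
  Q2 (median) = 70
  Q3 = 90
  IQR = Q3 - Q1 = 90 - 54 = 36
Step 4: Q3 = 90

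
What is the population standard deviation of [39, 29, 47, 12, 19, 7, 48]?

15.3875

Step 1: Compute the mean: 28.7143
Step 2: Sum of squared deviations from the mean: 1657.4286
Step 3: Population variance = 1657.4286 / 7 = 236.7755
Step 4: Standard deviation = sqrt(236.7755) = 15.3875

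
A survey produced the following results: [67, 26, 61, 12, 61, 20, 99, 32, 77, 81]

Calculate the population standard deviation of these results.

27.8144

Step 1: Compute the mean: 53.6
Step 2: Sum of squared deviations from the mean: 7736.4
Step 3: Population variance = 7736.4 / 10 = 773.64
Step 4: Standard deviation = sqrt(773.64) = 27.8144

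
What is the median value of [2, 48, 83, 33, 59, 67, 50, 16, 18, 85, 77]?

50

Step 1: Sort the data in ascending order: [2, 16, 18, 33, 48, 50, 59, 67, 77, 83, 85]
Step 2: The number of values is n = 11.
Step 3: Since n is odd, the median is the middle value at position 6: 50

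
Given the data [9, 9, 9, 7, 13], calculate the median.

9

Step 1: Sort the data in ascending order: [7, 9, 9, 9, 13]
Step 2: The number of values is n = 5.
Step 3: Since n is odd, the median is the middle value at position 3: 9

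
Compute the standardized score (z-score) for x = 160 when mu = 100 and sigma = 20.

3

Step 1: Recall the z-score formula: z = (x - mu) / sigma
Step 2: Substitute values: z = (160 - 100) / 20
Step 3: z = 60 / 20 = 3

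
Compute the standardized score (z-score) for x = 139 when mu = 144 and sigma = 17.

-0.2941

Step 1: Recall the z-score formula: z = (x - mu) / sigma
Step 2: Substitute values: z = (139 - 144) / 17
Step 3: z = -5 / 17 = -0.2941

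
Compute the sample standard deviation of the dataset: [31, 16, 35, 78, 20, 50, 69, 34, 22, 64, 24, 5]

22.9598

Step 1: Compute the mean: 37.3333
Step 2: Sum of squared deviations from the mean: 5798.6667
Step 3: Sample variance = 5798.6667 / 11 = 527.1515
Step 4: Standard deviation = sqrt(527.1515) = 22.9598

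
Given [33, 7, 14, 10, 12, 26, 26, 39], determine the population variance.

120.6094

Step 1: Compute the mean: (33 + 7 + 14 + 10 + 12 + 26 + 26 + 39) / 8 = 20.875
Step 2: Compute squared deviations from the mean:
  (33 - 20.875)^2 = 147.0156
  (7 - 20.875)^2 = 192.5156
  (14 - 20.875)^2 = 47.2656
  (10 - 20.875)^2 = 118.2656
  (12 - 20.875)^2 = 78.7656
  (26 - 20.875)^2 = 26.2656
  (26 - 20.875)^2 = 26.2656
  (39 - 20.875)^2 = 328.5156
Step 3: Sum of squared deviations = 964.875
Step 4: Population variance = 964.875 / 8 = 120.6094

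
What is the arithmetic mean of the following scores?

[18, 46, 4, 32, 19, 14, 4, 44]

22.625

Step 1: Sum all values: 18 + 46 + 4 + 32 + 19 + 14 + 4 + 44 = 181
Step 2: Count the number of values: n = 8
Step 3: Mean = sum / n = 181 / 8 = 22.625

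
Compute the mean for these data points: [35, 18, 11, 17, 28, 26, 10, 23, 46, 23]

23.7

Step 1: Sum all values: 35 + 18 + 11 + 17 + 28 + 26 + 10 + 23 + 46 + 23 = 237
Step 2: Count the number of values: n = 10
Step 3: Mean = sum / n = 237 / 10 = 23.7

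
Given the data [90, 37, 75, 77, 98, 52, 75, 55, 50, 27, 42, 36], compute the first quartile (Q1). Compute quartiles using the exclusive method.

38.25

Step 1: Sort the data: [27, 36, 37, 42, 50, 52, 55, 75, 75, 77, 90, 98]
Step 2: n = 12
Step 3: Using the exclusive quartile method:
  Q1 = 38.25
  Q2 (median) = 53.5
  Q3 = 76.5
  IQR = Q3 - Q1 = 76.5 - 38.25 = 38.25
Step 4: Q1 = 38.25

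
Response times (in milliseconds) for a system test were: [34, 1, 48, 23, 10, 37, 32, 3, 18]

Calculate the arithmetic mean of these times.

22.8889

Step 1: Sum all values: 34 + 1 + 48 + 23 + 10 + 37 + 32 + 3 + 18 = 206
Step 2: Count the number of values: n = 9
Step 3: Mean = sum / n = 206 / 9 = 22.8889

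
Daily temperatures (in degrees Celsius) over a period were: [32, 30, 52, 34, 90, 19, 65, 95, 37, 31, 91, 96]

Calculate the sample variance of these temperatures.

880.9091

Step 1: Compute the mean: (32 + 30 + 52 + 34 + 90 + 19 + 65 + 95 + 37 + 31 + 91 + 96) / 12 = 56
Step 2: Compute squared deviations from the mean:
  (32 - 56)^2 = 576
  (30 - 56)^2 = 676
  (52 - 56)^2 = 16
  (34 - 56)^2 = 484
  (90 - 56)^2 = 1156
  (19 - 56)^2 = 1369
  (65 - 56)^2 = 81
  (95 - 56)^2 = 1521
  (37 - 56)^2 = 361
  (31 - 56)^2 = 625
  (91 - 56)^2 = 1225
  (96 - 56)^2 = 1600
Step 3: Sum of squared deviations = 9690
Step 4: Sample variance = 9690 / 11 = 880.9091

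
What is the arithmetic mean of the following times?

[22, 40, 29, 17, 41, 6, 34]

27

Step 1: Sum all values: 22 + 40 + 29 + 17 + 41 + 6 + 34 = 189
Step 2: Count the number of values: n = 7
Step 3: Mean = sum / n = 189 / 7 = 27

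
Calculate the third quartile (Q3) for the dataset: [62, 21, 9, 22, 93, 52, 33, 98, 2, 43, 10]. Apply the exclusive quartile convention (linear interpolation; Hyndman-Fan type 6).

62

Step 1: Sort the data: [2, 9, 10, 21, 22, 33, 43, 52, 62, 93, 98]
Step 2: n = 11
Step 3: Using the exclusive quartile method:
  Q1 = 10
  Q2 (median) = 33
  Q3 = 62
  IQR = Q3 - Q1 = 62 - 10 = 52
Step 4: Q3 = 62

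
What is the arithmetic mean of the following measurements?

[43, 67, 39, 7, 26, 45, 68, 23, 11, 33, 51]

37.5455

Step 1: Sum all values: 43 + 67 + 39 + 7 + 26 + 45 + 68 + 23 + 11 + 33 + 51 = 413
Step 2: Count the number of values: n = 11
Step 3: Mean = sum / n = 413 / 11 = 37.5455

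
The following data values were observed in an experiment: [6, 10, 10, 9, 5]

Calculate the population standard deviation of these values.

2.0976

Step 1: Compute the mean: 8
Step 2: Sum of squared deviations from the mean: 22
Step 3: Population variance = 22 / 5 = 4.4
Step 4: Standard deviation = sqrt(4.4) = 2.0976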